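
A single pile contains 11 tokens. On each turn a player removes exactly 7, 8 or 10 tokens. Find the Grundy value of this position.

Compute g(0), g(1), … for moves {7, 8, 10}:
g(0) = mex{} = 0
g(1) = mex{} = 0
g(2) = mex{} = 0
g(3) = mex{} = 0
g(4) = mex{} = 0
g(5) = mex{} = 0
g(6) = mex{} = 0
g(7) = mex{0} = 1
g(8) = mex{0} = 1
g(9) = mex{0} = 1
g(10) = mex{0} = 1
g(11) = mex{0} = 1
So g(11) = 1.

1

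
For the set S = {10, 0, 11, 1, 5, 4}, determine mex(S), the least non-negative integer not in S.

The values 0, 1 are all present; 2 is the first non-negative integer missing from the set.

2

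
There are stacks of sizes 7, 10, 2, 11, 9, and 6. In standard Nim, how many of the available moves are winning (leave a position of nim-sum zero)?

3

Write each in binary and XOR column by column:
  0111  (7)
  1010  (10)
  0010  (2)
  1011  (11)
  1001  (9)
  0110  (6)
  ----
  1011  (11)
The overall nim-sum is X = 11. A stack of size p has a winning move iff p XOR X < p (reduce it to p XOR X).
  7: 7 XOR 11 = 12 ≥ 7 — no move.
  10: 10 XOR 11 = 1 < 10 — winning move (to 1).
  2: 2 XOR 11 = 9 ≥ 2 — no move.
  11: 11 XOR 11 = 0 < 11 — winning move (to 0).
  9: 9 XOR 11 = 2 < 9 — winning move (to 2).
  6: 6 XOR 11 = 13 ≥ 6 — no move.
That gives 3 winning moves.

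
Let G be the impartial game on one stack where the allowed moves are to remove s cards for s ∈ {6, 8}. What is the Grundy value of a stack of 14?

Compute g(0), g(1), … for moves {6, 8}:
g(0) = mex{} = 0
g(1) = mex{} = 0
g(2) = mex{} = 0
g(3) = mex{} = 0
g(4) = mex{} = 0
g(5) = mex{} = 0
g(6) = mex{0} = 1
g(7) = mex{0} = 1
g(8) = mex{0} = 1
g(9) = mex{0} = 1
g(10) = mex{0} = 1
g(11) = mex{0} = 1
g(12) = mex{0,1} = 2
g(13) = mex{0,1} = 2
g(14) = mex{1} = 0
So g(14) = 0.

0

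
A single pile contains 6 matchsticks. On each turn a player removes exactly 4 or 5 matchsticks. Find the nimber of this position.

Compute g(0), g(1), … for moves {4, 5}:
k:     0  1  2  3  4  5  6
g(k):  0  0  0  0  1  1  1
So g(6) = 1.

1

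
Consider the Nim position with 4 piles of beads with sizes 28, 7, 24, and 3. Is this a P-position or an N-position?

In binary:
  11100  (28)
  00111  (7)
  11000  (24)
  00011  (3)
  -----
  00000  (0)
The nim-sum is 0, so this is a P-position: the player to move is in a losing position under optimal play.

P-position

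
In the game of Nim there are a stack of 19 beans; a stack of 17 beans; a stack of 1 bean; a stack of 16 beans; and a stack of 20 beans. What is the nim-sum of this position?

7

Write each in binary and XOR column by column:
  10011  (19)
  10001  (17)
  00001  (1)
  10000  (16)
  10100  (20)
  -----
  00111  (7)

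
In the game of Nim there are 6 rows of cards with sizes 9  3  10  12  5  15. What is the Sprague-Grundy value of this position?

In binary:
  1001  (9)
  0011  (3)
  1010  (10)
  1100  (12)
  0101  (5)
  1111  (15)
  ----
  0110  (6)

6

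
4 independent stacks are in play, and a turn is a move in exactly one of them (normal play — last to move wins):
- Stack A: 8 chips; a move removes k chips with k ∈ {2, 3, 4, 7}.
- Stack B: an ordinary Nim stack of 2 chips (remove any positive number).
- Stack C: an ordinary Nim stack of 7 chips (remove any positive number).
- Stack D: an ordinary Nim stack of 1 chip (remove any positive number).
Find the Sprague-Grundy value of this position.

5

Grundy values for stack A (subtraction set {2, 3, 4, 7}):
k:     0  1  2  3  4  5  6  7  8
g(k):  0  0  1  1  2  2  0  3  1
So g(8) = 1.
Stack B is a plain Nim stack of size 2, so its Grundy value is 2.
Stack C is a plain Nim stack of size 7, so its Grundy value is 7.
Stack D is a plain Nim stack of size 1, so its Grundy value is 1.
The value of a disjunctive sum is the nim-sum of the parts.
Combined value = 1 ⊕ 2 ⊕ 7 ⊕ 1 = 5.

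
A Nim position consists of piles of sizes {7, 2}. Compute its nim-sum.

Compute the nim-sum pairwise:
7 ⊕ 2 = 5

5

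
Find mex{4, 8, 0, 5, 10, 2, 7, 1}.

The values 0, 1, 2 are all present; 3 is the first non-negative integer missing from the set.

3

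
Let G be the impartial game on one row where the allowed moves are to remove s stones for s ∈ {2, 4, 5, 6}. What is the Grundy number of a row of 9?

Build the Grundy sequence with g(k) = mex{g(k−s) : s ∈ {2, 4, 5, 6}, s ≤ k}:
g(0) = mex{} = 0
g(1) = mex{} = 0
g(2) = mex{0} = 1
g(3) = mex{0} = 1
g(4) = mex{0,1} = 2
g(5) = mex{0,1} = 2
g(6) = mex{0,1,2} = 3
g(7) = mex{0,1,2} = 3
g(8) = mex{1,2,3} = 0
g(9) = mex{1,2,3} = 0
So g(9) = 0.

0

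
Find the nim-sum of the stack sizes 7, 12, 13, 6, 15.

In binary:
  0111  (7)
  1100  (12)
  1101  (13)
  0110  (6)
  1111  (15)
  ----
  1111  (15)

15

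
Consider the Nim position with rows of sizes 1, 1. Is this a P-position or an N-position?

P-position

Compute the nim-sum pairwise:
1 ⊕ 1 = 0
The nim-sum is 0, so this is a P-position: the player to move is in a losing position under optimal play.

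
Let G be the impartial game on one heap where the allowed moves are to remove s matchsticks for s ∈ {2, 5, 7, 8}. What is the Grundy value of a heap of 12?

Grundy values for subtraction set {2, 5, 7, 8}:
g(0) = mex{} = 0
g(1) = mex{} = 0
g(2) = mex{0} = 1
g(3) = mex{0} = 1
g(4) = mex{1} = 0
g(5) = mex{0,1} = 2
g(6) = mex{0} = 1
g(7) = mex{0,1,2} = 3
g(8) = mex{0,1} = 2
g(9) = mex{0,1,3} = 2
g(10) = mex{1,2} = 0
g(11) = mex{0,1,2} = 3
g(12) = mex{0,2,3} = 1
So g(12) = 1.

1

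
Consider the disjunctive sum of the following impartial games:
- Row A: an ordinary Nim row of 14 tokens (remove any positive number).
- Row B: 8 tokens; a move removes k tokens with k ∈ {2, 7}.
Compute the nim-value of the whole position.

12

Row A is a plain Nim row of size 14, so its Grundy value is 14.
For row B, compute g(0), g(1), … with moves {2, 7}:
k:     0  1  2  3  4  5  6  7  8
g(k):  0  0  1  1  0  0  1  1  2
So g(8) = 2.
By the Sprague-Grundy theorem, the Grundy value of a sum of independent games is the XOR of the component values.
Combined value = 14 XOR 2 = 12.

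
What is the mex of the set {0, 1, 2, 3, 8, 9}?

The values 0, 1, 2, 3 are all present; 4 is the first non-negative integer missing from the set.

4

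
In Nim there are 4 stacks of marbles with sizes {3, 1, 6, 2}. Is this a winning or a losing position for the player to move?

Winning position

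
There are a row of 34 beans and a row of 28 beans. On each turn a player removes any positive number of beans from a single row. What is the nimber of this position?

62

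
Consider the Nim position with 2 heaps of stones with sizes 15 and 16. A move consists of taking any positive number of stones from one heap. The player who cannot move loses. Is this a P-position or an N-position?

Write each in binary and XOR column by column:
  01111  (15)
  10000  (16)
  -----
  11111  (31)
The nim-sum is 31 ≠ 0, so this is an N-position: the player to move can win.

N-position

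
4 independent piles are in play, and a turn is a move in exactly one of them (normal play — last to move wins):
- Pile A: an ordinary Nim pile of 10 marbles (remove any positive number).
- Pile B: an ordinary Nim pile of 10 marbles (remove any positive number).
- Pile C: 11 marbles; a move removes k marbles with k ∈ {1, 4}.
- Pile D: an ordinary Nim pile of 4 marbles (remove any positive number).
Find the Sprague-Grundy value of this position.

Pile A is a plain Nim pile of size 10, so its Grundy value is 10.
Pile B is a plain Nim pile of size 10, so its Grundy value is 10.
Build the Grundy sequence for pile C with g(k) = mex{g(k−s) : s ∈ {1, 4}, s ≤ k}:
g(0) = mex{} = 0
g(1) = mex{0} = 1
g(2) = mex{1} = 0
g(3) = mex{0} = 1
g(4) = mex{0,1} = 2
g(5) = mex{1,2} = 0
g(6) = mex{0} = 1
g(7) = mex{1} = 0
g(8) = mex{0,2} = 1
g(9) = mex{0,1} = 2
g(10) = mex{1,2} = 0
g(11) = mex{0} = 1
So g(11) = 1.
Pile D is a plain Nim pile of size 4, so its Grundy value is 4.
The value of a disjunctive sum is the nim-sum of the parts.
Combined value = 10 ⊕ 10 ⊕ 1 ⊕ 4 = 5.

5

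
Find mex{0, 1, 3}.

2

The values 0, 1 are all present; 2 is the first non-negative integer missing from the set.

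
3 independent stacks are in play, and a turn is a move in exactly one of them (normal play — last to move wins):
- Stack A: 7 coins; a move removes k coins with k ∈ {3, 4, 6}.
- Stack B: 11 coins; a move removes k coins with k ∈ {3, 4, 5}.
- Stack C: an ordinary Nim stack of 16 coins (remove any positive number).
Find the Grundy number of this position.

19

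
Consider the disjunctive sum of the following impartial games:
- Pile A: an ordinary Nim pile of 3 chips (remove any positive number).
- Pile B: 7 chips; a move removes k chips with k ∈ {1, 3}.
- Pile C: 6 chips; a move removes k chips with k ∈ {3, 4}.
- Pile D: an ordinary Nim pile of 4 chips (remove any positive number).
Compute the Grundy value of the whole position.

4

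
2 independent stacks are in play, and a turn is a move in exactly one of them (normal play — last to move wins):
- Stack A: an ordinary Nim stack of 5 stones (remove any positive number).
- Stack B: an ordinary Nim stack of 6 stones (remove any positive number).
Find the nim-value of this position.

3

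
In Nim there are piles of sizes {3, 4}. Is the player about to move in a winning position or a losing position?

Write each in binary and XOR column by column:
  011  (3)
  100  (4)
  ---
  111  (7)
The nim-sum is 7 ≠ 0, so this is an N-position: the player to move can win.

Winning position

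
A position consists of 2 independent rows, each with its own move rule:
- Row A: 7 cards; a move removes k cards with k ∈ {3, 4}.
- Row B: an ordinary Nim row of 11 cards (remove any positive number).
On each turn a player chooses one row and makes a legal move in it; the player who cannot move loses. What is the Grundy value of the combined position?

11

Grundy values for row A (subtraction set {3, 4}):
g(0) = mex{} = 0
g(1) = mex{} = 0
g(2) = mex{} = 0
g(3) = mex{0} = 1
g(4) = mex{0} = 1
g(5) = mex{0} = 1
g(6) = mex{0,1} = 2
g(7) = mex{1} = 0
So g(7) = 0.
Row B is a plain Nim row of size 11, so its Grundy value is 11.
The value of a disjunctive sum is the nim-sum of the parts.
Combined value = 0 ⊕ 11 = 11.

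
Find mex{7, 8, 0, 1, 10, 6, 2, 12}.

3

The values 0, 1, 2 are all present; 3 is the first non-negative integer missing from the set.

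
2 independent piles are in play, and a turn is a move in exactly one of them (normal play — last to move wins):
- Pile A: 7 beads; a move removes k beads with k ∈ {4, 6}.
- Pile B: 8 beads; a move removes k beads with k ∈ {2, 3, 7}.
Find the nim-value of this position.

Build the Grundy sequence for pile A with g(k) = mex{g(k−s) : s ∈ {4, 6}, s ≤ k}:
k:     0  1  2  3  4  5  6  7
g(k):  0  0  0  0  1  1  1  1
So g(7) = 1.
For pile B, compute g(0), g(1), … with moves {2, 3, 7}:
g(0) = mex{} = 0
g(1) = mex{} = 0
g(2) = mex{0} = 1
g(3) = mex{0} = 1
g(4) = mex{0,1} = 2
g(5) = mex{1} = 0
g(6) = mex{1,2} = 0
g(7) = mex{0,2} = 1
g(8) = mex{0} = 1
So g(8) = 1.
The value of a disjunctive sum is the nim-sum of the parts.
Combined value = 1 ⊕ 1 = 0.

0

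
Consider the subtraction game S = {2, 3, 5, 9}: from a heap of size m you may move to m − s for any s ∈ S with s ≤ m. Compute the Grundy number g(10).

Compute g(0), g(1), … for moves {2, 3, 5, 9}:
g(0) = mex{} = 0
g(1) = mex{} = 0
g(2) = mex{0} = 1
g(3) = mex{0} = 1
g(4) = mex{0,1} = 2
g(5) = mex{0,1} = 2
g(6) = mex{0,1,2} = 3
g(7) = mex{1,2} = 0
g(8) = mex{1,2,3} = 0
g(9) = mex{0,2,3} = 1
g(10) = mex{0,2} = 1
So g(10) = 1.

1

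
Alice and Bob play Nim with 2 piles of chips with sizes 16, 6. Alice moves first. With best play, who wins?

Alice wins

Compute the nim-sum pairwise:
16 XOR 6 = 22
The nim-sum is 22 ≠ 0, so this is an N-position: the player to move can win; Alice has a winning move.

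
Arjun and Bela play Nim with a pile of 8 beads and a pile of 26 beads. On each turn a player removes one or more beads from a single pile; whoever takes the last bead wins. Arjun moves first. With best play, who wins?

Compute the nim-sum pairwise:
8 XOR 26 = 18
The nim-sum is 18 ≠ 0, so this is an N-position: the player to move can win; Arjun has a winning move.

Arjun wins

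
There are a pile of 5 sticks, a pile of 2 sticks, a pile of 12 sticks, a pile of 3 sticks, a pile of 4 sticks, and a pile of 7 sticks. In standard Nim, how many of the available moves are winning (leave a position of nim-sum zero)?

1

Nim-sum: 5 ⊕ 2 ⊕ 12 ⊕ 3 ⊕ 4 ⊕ 7 = 11.
The overall nim-sum is X = 11. A pile of size p has a winning move iff p XOR X < p (reduce it to p XOR X).
  5: 5 XOR 11 = 14 ≥ 5 — no move.
  2: 2 XOR 11 = 9 ≥ 2 — no move.
  12: 12 XOR 11 = 7 < 12 — winning move (to 7).
  3: 3 XOR 11 = 8 ≥ 3 — no move.
  4: 4 XOR 11 = 15 ≥ 4 — no move.
  7: 7 XOR 11 = 12 ≥ 7 — no move.
That gives 1 winning move.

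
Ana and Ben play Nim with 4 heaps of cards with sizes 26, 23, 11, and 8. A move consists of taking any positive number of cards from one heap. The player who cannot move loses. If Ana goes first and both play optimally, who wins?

Write each in binary and XOR column by column:
  11010  (26)
  10111  (23)
  01011  (11)
  01000  (8)
  -----
  01110  (14)
The nim-sum is 14 ≠ 0, so this is an N-position: the player to move can win; Ana has a winning move.

Ana wins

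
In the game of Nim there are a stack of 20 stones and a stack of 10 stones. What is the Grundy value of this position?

30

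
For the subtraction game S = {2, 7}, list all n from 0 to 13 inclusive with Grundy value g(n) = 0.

Build the Grundy sequence with g(k) = mex{g(k−s) : s ∈ {2, 7}, s ≤ k}:
k:     0  1  2  3  4  5  6  7  8  9 10 11 12 13
g(k):  0  0  1  1  0  0  1  1  2  0  0  1  1  0
The P-positions (g = 0) in 0..13 are 0, 1, 4, 5, 9, 10, 13.

0, 1, 4, 5, 9, 10, 13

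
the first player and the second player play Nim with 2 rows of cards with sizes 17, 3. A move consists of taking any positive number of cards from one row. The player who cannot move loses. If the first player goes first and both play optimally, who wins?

Nim-sum: 17 XOR 3 = 18.
The nim-sum is 18 ≠ 0, so this is an N-position: the player to move can win; the first player has a winning move.

the first player wins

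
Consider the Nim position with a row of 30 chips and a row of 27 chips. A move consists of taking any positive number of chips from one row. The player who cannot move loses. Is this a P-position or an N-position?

Write each in binary and XOR column by column:
  11110  (30)
  11011  (27)
  -----
  00101  (5)
The nim-sum is 5 ≠ 0, so this is an N-position: the player to move can win.

N-position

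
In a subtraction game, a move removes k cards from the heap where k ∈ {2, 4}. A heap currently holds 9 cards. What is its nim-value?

Grundy values for subtraction set {2, 4}:
g(0) = mex{} = 0
g(1) = mex{} = 0
g(2) = mex{0} = 1
g(3) = mex{0} = 1
g(4) = mex{0,1} = 2
g(5) = mex{0,1} = 2
g(6) = mex{1,2} = 0
g(7) = mex{1,2} = 0
g(8) = mex{0,2} = 1
g(9) = mex{0,2} = 1
So g(9) = 1.

1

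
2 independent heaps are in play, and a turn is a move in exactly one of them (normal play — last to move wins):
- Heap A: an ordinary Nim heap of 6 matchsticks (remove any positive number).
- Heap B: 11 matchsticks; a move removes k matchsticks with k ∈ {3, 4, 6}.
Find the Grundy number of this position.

Heap A is a plain Nim heap of size 6, so its Grundy value is 6.
For heap B, compute g(0), g(1), … with moves {3, 4, 6}:
k:     0  1  2  3  4  5  6  7  8  9 10 11
g(k):  0  0  0  1  1  1  2  2  2  0  0  0
So g(11) = 0.
The value of a disjunctive sum is the nim-sum of the parts.
Combined value = 6 XOR 0 = 6.

6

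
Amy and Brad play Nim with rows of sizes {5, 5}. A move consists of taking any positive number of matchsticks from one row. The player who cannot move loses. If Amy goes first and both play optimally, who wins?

Bitwise XOR of the heap sizes:
  101  (5)
  101  (5)
  ---
  000  (0)
The nim-sum is 0, so this is a P-position: the player to move is in a losing position under optimal play; Amy is about to move from it and so loses — Brad wins.

Brad wins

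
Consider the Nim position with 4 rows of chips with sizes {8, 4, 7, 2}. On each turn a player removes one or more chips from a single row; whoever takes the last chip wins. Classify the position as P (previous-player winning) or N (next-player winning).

Compute the nim-sum pairwise:
8 XOR 4 = 12
12 XOR 7 = 11
11 XOR 2 = 9
The nim-sum is 9 ≠ 0, so this is an N-position: the player to move can win.

N-position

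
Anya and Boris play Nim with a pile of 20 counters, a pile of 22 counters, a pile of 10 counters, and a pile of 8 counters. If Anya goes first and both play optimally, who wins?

Nim-sum: 20 ^ 22 ^ 10 ^ 8 = 0.
The nim-sum is 0, so this is a P-position: the player to move is in a losing position under optimal play; Anya is about to move from it and so loses — Boris wins.

Boris wins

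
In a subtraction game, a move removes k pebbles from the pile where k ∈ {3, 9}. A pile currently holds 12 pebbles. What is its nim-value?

Build the Grundy sequence with g(k) = mex{g(k−s) : s ∈ {3, 9}, s ≤ k}:
k:     0  1  2  3  4  5  6  7  8  9 10 11 12
g(k):  0  0  0  1  1  1  0  0  0  1  1  1  0
So g(12) = 0.

0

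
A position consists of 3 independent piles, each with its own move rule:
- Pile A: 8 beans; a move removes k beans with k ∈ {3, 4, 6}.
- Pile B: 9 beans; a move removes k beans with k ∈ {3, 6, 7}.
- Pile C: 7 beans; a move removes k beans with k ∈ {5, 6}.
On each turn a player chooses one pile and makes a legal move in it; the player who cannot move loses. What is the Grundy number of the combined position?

0

For pile A, compute g(0), g(1), … with moves {3, 4, 6}:
g(0) = mex{} = 0
g(1) = mex{} = 0
g(2) = mex{} = 0
g(3) = mex{0} = 1
g(4) = mex{0} = 1
g(5) = mex{0} = 1
g(6) = mex{0,1} = 2
g(7) = mex{0,1} = 2
g(8) = mex{0,1} = 2
So g(8) = 2.
Grundy values for pile B (subtraction set {3, 6, 7}):
k:     0  1  2  3  4  5  6  7  8  9
g(k):  0  0  0  1  1  1  2  2  2  3
So g(9) = 3.
For pile C, compute g(0), g(1), … with moves {5, 6}:
g(0) = mex{} = 0
g(1) = mex{} = 0
g(2) = mex{} = 0
g(3) = mex{} = 0
g(4) = mex{} = 0
g(5) = mex{0} = 1
g(6) = mex{0} = 1
g(7) = mex{0} = 1
So g(7) = 1.
By the Sprague-Grundy theorem, the Grundy value of a sum of independent games is the XOR of the component values.
Combined value = 2 ⊕ 3 ⊕ 1 = 0.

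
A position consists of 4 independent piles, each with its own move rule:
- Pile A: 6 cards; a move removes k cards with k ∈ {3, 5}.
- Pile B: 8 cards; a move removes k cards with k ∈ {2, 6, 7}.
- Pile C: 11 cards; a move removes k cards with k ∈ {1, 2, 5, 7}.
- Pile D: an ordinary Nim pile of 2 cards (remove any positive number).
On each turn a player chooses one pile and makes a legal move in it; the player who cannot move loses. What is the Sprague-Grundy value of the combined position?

For pile A, compute g(0), g(1), … with moves {3, 5}:
g(0) = mex{} = 0
g(1) = mex{} = 0
g(2) = mex{} = 0
g(3) = mex{0} = 1
g(4) = mex{0} = 1
g(5) = mex{0} = 1
g(6) = mex{0,1} = 2
So g(6) = 2.
Grundy values for pile B (subtraction set {2, 6, 7}):
g(0) = mex{} = 0
g(1) = mex{} = 0
g(2) = mex{0} = 1
g(3) = mex{0} = 1
g(4) = mex{1} = 0
g(5) = mex{1} = 0
g(6) = mex{0} = 1
g(7) = mex{0} = 1
g(8) = mex{0,1} = 2
So g(8) = 2.
Grundy values for pile C (subtraction set {1, 2, 5, 7}):
k:     0  1  2  3  4  5  6  7  8  9 10 11
g(k):  0  1  2  0  1  2  0  1  2  0  1  2
So g(11) = 2.
Pile D is a plain Nim pile of size 2, so its Grundy value is 2.
The value of a disjunctive sum is the nim-sum of the parts.
Combined value = 2 XOR 2 XOR 2 XOR 2 = 0.

0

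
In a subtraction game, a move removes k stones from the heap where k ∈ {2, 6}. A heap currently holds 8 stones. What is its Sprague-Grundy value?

Compute g(0), g(1), … for moves {2, 6}:
g(0) = mex{} = 0
g(1) = mex{} = 0
g(2) = mex{0} = 1
g(3) = mex{0} = 1
g(4) = mex{1} = 0
g(5) = mex{1} = 0
g(6) = mex{0} = 1
g(7) = mex{0} = 1
g(8) = mex{1} = 0
So g(8) = 0.

0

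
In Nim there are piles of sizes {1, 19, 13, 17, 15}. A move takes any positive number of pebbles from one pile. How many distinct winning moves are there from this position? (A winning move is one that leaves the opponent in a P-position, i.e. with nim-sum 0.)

5

Compute the nim-sum pairwise:
1 XOR 19 = 18
18 XOR 13 = 31
31 XOR 17 = 14
14 XOR 15 = 1
The overall nim-sum is X = 1. A pile of size p has a winning move iff p XOR X < p (reduce it to p XOR X).
  1: 1 XOR 1 = 0 < 1 — winning move (to 0).
  19: 19 XOR 1 = 18 < 19 — winning move (to 18).
  13: 13 XOR 1 = 12 < 13 — winning move (to 12).
  17: 17 XOR 1 = 16 < 17 — winning move (to 16).
  15: 15 XOR 1 = 14 < 15 — winning move (to 14).
That gives 5 winning moves.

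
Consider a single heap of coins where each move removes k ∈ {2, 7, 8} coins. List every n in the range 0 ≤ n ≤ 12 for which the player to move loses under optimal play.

Build the Grundy sequence with g(k) = mex{g(k−s) : s ∈ {2, 7, 8}, s ≤ k}:
k:     0  1  2  3  4  5  6  7  8  9 10 11 12
g(k):  0  0  1  1  0  0  1  1  2  2  0  3  1
The P-positions (g = 0) in 0..12 are 0, 1, 4, 5, 10.

0, 1, 4, 5, 10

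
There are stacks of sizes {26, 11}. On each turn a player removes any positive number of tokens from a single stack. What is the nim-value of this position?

17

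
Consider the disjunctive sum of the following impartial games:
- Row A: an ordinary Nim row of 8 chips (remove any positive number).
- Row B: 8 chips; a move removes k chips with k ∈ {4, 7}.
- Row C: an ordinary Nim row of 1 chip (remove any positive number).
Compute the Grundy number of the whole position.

Row A is a plain Nim row of size 8, so its Grundy value is 8.
For row B, compute g(0), g(1), … with moves {4, 7}:
k:     0  1  2  3  4  5  6  7  8
g(k):  0  0  0  0  1  1  1  1  2
So g(8) = 2.
Row C is a plain Nim row of size 1, so its Grundy value is 1.
The value of a disjunctive sum is the nim-sum of the parts.
Combined value = 8 XOR 2 XOR 1 = 11.

11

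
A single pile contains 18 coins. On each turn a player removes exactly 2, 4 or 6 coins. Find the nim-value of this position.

1

Compute g(0), g(1), … for moves {2, 4, 6}:
k:     0  1  2  3  4  5  6  7  8  9 10 11 12 13 14 15 16 17 18
g(k):  0  0  1  1  2  2  3  3  0  0  1  1  2  2  3  3  0  0  1
So g(18) = 1.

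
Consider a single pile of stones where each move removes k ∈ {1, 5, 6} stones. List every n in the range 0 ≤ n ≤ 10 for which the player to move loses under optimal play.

0, 2, 4

Compute g(0), g(1), … for moves {1, 5, 6}:
g(0) = mex{} = 0
g(1) = mex{0} = 1
g(2) = mex{1} = 0
g(3) = mex{0} = 1
g(4) = mex{1} = 0
g(5) = mex{0} = 1
g(6) = mex{0,1} = 2
g(7) = mex{0,1,2} = 3
g(8) = mex{0,1,3} = 2
g(9) = mex{0,1,2} = 3
g(10) = mex{0,1,3} = 2
The P-positions (g = 0) in 0..10 are 0, 2, 4.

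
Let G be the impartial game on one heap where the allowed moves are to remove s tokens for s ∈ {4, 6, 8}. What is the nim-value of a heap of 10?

2

Compute g(0), g(1), … for moves {4, 6, 8}:
g(0) = mex{} = 0
g(1) = mex{} = 0
g(2) = mex{} = 0
g(3) = mex{} = 0
g(4) = mex{0} = 1
g(5) = mex{0} = 1
g(6) = mex{0} = 1
g(7) = mex{0} = 1
g(8) = mex{0,1} = 2
g(9) = mex{0,1} = 2
g(10) = mex{0,1} = 2
So g(10) = 2.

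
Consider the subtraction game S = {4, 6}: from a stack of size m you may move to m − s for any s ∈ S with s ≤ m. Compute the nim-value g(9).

2

Compute g(0), g(1), … for moves {4, 6}:
k:     0  1  2  3  4  5  6  7  8  9
g(k):  0  0  0  0  1  1  1  1  2  2
So g(9) = 2.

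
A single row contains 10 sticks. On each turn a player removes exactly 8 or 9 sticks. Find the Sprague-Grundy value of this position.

Grundy values for subtraction set {8, 9}:
g(0) = mex{} = 0
g(1) = mex{} = 0
g(2) = mex{} = 0
g(3) = mex{} = 0
g(4) = mex{} = 0
g(5) = mex{} = 0
g(6) = mex{} = 0
g(7) = mex{} = 0
g(8) = mex{0} = 1
g(9) = mex{0} = 1
g(10) = mex{0} = 1
So g(10) = 1.

1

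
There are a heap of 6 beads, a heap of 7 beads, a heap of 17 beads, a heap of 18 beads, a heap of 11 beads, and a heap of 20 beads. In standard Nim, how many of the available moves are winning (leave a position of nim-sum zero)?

3

In binary:
  00110  (6)
  00111  (7)
  10001  (17)
  10010  (18)
  01011  (11)
  10100  (20)
  -----
  11101  (29)
The overall nim-sum is X = 29. A heap of size p has a winning move iff p XOR X < p (reduce it to p XOR X).
  6: 6 XOR 29 = 27 ≥ 6 — no move.
  7: 7 XOR 29 = 26 ≥ 7 — no move.
  17: 17 XOR 29 = 12 < 17 — winning move (to 12).
  18: 18 XOR 29 = 15 < 18 — winning move (to 15).
  11: 11 XOR 29 = 22 ≥ 11 — no move.
  20: 20 XOR 29 = 9 < 20 — winning move (to 9).
That gives 3 winning moves.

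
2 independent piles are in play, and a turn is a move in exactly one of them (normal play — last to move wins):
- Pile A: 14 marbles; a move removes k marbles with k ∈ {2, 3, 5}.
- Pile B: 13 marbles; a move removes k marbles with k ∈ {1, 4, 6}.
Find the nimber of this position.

1

Build the Grundy sequence for pile A with g(k) = mex{g(k−s) : s ∈ {2, 3, 5}, s ≤ k}:
g(0) = mex{} = 0
g(1) = mex{} = 0
g(2) = mex{0} = 1
g(3) = mex{0} = 1
g(4) = mex{0,1} = 2
g(5) = mex{0,1} = 2
g(6) = mex{0,1,2} = 3
g(7) = mex{1,2} = 0
g(8) = mex{1,2,3} = 0
g(9) = mex{0,2,3} = 1
g(10) = mex{0,2} = 1
g(11) = mex{0,1,3} = 2
g(12) = mex{0,1} = 2
g(13) = mex{0,1,2} = 3
g(14) = mex{1,2} = 0
So g(14) = 0.
Build the Grundy sequence for pile B with g(k) = mex{g(k−s) : s ∈ {1, 4, 6}, s ≤ k}:
g(0) = mex{} = 0
g(1) = mex{0} = 1
g(2) = mex{1} = 0
g(3) = mex{0} = 1
g(4) = mex{0,1} = 2
g(5) = mex{1,2} = 0
g(6) = mex{0} = 1
g(7) = mex{1} = 0
g(8) = mex{0,2} = 1
g(9) = mex{0,1} = 2
g(10) = mex{1,2} = 0
g(11) = mex{0} = 1
g(12) = mex{1} = 0
g(13) = mex{0,2} = 1
So g(13) = 1.
By the Sprague-Grundy theorem, the Grundy value of a sum of independent games is the XOR of the component values.
Combined value = 0 ⊕ 1 = 1.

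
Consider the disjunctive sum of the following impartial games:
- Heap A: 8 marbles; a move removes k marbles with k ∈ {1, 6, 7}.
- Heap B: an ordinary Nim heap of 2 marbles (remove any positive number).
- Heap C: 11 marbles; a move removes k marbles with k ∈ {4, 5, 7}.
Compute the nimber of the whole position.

0

Build the Grundy sequence for heap A with g(k) = mex{g(k−s) : s ∈ {1, 6, 7}, s ≤ k}:
k:     0  1  2  3  4  5  6  7  8
g(k):  0  1  0  1  0  1  2  3  2
So g(8) = 2.
Heap B is a plain Nim heap of size 2, so its Grundy value is 2.
For heap C, compute g(0), g(1), … with moves {4, 5, 7}:
k:     0  1  2  3  4  5  6  7  8  9 10 11
g(k):  0  0  0  0  1  1  1  1  2  2  2  0
So g(11) = 0.
The value of a disjunctive sum is the nim-sum of the parts.
Combined value = 2 ⊕ 2 ⊕ 0 = 0.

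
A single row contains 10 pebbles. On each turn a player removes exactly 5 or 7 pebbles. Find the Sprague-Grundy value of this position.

Compute g(0), g(1), … for moves {5, 7}:
k:     0  1  2  3  4  5  6  7  8  9 10
g(k):  0  0  0  0  0  1  1  1  1  1  2
So g(10) = 2.

2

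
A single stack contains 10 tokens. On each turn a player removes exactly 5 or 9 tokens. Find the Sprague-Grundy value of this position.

Build the Grundy sequence with g(k) = mex{g(k−s) : s ∈ {5, 9}, s ≤ k}:
g(0) = mex{} = 0
g(1) = mex{} = 0
g(2) = mex{} = 0
g(3) = mex{} = 0
g(4) = mex{} = 0
g(5) = mex{0} = 1
g(6) = mex{0} = 1
g(7) = mex{0} = 1
g(8) = mex{0} = 1
g(9) = mex{0} = 1
g(10) = mex{0,1} = 2
So g(10) = 2.

2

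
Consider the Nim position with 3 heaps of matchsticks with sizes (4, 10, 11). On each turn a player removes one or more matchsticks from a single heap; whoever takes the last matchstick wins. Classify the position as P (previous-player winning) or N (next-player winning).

N-position

Bitwise XOR of the heap sizes:
  0100  (4)
  1010  (10)
  1011  (11)
  ----
  0101  (5)
The nim-sum is 5 ≠ 0, so this is an N-position: the player to move can win.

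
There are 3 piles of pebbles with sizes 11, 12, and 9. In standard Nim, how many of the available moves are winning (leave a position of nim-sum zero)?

Write each in binary and XOR column by column:
  1011  (11)
  1100  (12)
  1001  (9)
  ----
  1110  (14)
The overall nim-sum is X = 14. A pile of size p has a winning move iff p XOR X < p (reduce it to p XOR X).
  11: 11 XOR 14 = 5 < 11 — winning move (to 5).
  12: 12 XOR 14 = 2 < 12 — winning move (to 2).
  9: 9 XOR 14 = 7 < 9 — winning move (to 7).
That gives 3 winning moves.

3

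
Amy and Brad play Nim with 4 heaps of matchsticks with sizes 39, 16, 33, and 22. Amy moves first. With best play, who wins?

Compute the nim-sum pairwise:
39 ⊕ 16 = 55
55 ⊕ 33 = 22
22 ⊕ 22 = 0
The nim-sum is 0, so this is a P-position: the player to move is in a losing position under optimal play; Amy is about to move from it and so loses — Brad wins.

Brad wins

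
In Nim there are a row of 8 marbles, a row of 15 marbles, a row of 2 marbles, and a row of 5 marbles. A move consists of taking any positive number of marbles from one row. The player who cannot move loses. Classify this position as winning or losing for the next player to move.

Losing position

Nim-sum: 8 ⊕ 15 ⊕ 2 ⊕ 5 = 0.
The nim-sum is 0, so this is a P-position: the player to move is in a losing position under optimal play.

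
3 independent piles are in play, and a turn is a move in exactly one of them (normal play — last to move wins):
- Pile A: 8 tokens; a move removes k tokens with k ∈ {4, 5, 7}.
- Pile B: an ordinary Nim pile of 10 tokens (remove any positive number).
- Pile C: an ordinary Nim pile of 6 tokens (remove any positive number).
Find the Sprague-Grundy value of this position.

14

For pile A, compute g(0), g(1), … with moves {4, 5, 7}:
g(0) = mex{} = 0
g(1) = mex{} = 0
g(2) = mex{} = 0
g(3) = mex{} = 0
g(4) = mex{0} = 1
g(5) = mex{0} = 1
g(6) = mex{0} = 1
g(7) = mex{0} = 1
g(8) = mex{0,1} = 2
So g(8) = 2.
Pile B is a plain Nim pile of size 10, so its Grundy value is 10.
Pile C is a plain Nim pile of size 6, so its Grundy value is 6.
By the Sprague-Grundy theorem, the Grundy value of a sum of independent games is the XOR of the component values.
Combined value = 2 XOR 10 XOR 6 = 14.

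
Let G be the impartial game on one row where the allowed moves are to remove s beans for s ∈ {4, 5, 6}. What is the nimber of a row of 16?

1

Grundy values for subtraction set {4, 5, 6}:
k:     0  1  2  3  4  5  6  7  8  9 10 11 12 13 14 15 16
g(k):  0  0  0  0  1  1  1  1  2  2  0  0  0  0  1  1  1
So g(16) = 1.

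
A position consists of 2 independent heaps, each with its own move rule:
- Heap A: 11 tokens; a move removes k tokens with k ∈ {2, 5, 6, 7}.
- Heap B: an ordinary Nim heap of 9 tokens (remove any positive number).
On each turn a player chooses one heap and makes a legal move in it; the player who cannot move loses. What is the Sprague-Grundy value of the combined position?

For heap A, compute g(0), g(1), … with moves {2, 5, 6, 7}:
g(0) = mex{} = 0
g(1) = mex{} = 0
g(2) = mex{0} = 1
g(3) = mex{0} = 1
g(4) = mex{1} = 0
g(5) = mex{0,1} = 2
g(6) = mex{0} = 1
g(7) = mex{0,1,2} = 3
g(8) = mex{0,1} = 2
g(9) = mex{0,1,3} = 2
g(10) = mex{0,1,2} = 3
g(11) = mex{0,1,2} = 3
So g(11) = 3.
Heap B is a plain Nim heap of size 9, so its Grundy value is 9.
By the Sprague-Grundy theorem, the Grundy value of a sum of independent games is the XOR of the component values.
Combined value = 3 XOR 9 = 10.

10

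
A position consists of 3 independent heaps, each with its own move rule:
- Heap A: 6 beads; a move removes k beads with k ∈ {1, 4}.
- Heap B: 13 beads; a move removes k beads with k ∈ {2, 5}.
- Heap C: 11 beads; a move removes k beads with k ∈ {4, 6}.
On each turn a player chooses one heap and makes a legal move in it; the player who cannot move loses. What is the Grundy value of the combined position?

Build the Grundy sequence for heap A with g(k) = mex{g(k−s) : s ∈ {1, 4}, s ≤ k}:
k:     0  1  2  3  4  5  6
g(k):  0  1  0  1  2  0  1
So g(6) = 1.
For heap B, compute g(0), g(1), … with moves {2, 5}:
k:     0  1  2  3  4  5  6  7  8  9 10 11 12 13
g(k):  0  0  1  1  0  2  1  0  0  1  1  0  2  1
So g(13) = 1.
For heap C, compute g(0), g(1), … with moves {4, 6}:
k:     0  1  2  3  4  5  6  7  8  9 10 11
g(k):  0  0  0  0  1  1  1  1  2  2  0  0
So g(11) = 0.
The value of a disjunctive sum is the nim-sum of the parts.
Combined value = 1 ⊕ 1 ⊕ 0 = 0.

0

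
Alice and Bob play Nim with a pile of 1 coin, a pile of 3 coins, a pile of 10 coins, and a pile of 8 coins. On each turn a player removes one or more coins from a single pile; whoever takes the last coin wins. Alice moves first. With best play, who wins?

Bob wins

Bitwise XOR of the heap sizes:
  0001  (1)
  0011  (3)
  1010  (10)
  1000  (8)
  ----
  0000  (0)
The nim-sum is 0, so this is a P-position: the player to move is in a losing position under optimal play; Alice is about to move from it and so loses — Bob wins.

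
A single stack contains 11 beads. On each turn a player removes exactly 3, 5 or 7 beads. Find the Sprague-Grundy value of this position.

0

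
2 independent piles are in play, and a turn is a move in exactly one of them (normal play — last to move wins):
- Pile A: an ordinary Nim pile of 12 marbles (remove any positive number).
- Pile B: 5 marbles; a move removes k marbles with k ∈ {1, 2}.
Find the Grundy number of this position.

14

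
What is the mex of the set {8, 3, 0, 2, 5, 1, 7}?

The values 0, 1, 2, 3 are all present; 4 is the first non-negative integer missing from the set.

4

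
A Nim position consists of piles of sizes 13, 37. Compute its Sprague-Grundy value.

Nim-sum: 13 ^ 37 = 40.

40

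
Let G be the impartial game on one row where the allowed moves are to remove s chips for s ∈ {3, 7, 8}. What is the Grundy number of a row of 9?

1

Compute g(0), g(1), … for moves {3, 7, 8}:
g(0) = mex{} = 0
g(1) = mex{} = 0
g(2) = mex{} = 0
g(3) = mex{0} = 1
g(4) = mex{0} = 1
g(5) = mex{0} = 1
g(6) = mex{1} = 0
g(7) = mex{0,1} = 2
g(8) = mex{0,1} = 2
g(9) = mex{0} = 1
So g(9) = 1.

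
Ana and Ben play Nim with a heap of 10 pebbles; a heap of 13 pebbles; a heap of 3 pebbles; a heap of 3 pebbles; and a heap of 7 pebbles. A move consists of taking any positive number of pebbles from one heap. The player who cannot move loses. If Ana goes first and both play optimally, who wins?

Compute the nim-sum pairwise:
10 ⊕ 13 = 7
7 ⊕ 3 = 4
4 ⊕ 3 = 7
7 ⊕ 7 = 0
The nim-sum is 0, so this is a P-position: the player to move is in a losing position under optimal play; Ana is about to move from it and so loses — Ben wins.

Ben wins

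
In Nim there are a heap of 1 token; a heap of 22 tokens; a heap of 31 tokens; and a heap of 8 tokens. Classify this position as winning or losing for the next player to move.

Losing position

Bitwise XOR of the heap sizes:
  00001  (1)
  10110  (22)
  11111  (31)
  01000  (8)
  -----
  00000  (0)
The nim-sum is 0, so this is a P-position: the player to move is in a losing position under optimal play.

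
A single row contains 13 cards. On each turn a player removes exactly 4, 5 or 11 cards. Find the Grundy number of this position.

1

Compute g(0), g(1), … for moves {4, 5, 11}:
k:     0  1  2  3  4  5  6  7  8  9 10 11 12 13
g(k):  0  0  0  0  1  1  1  1  2  0  0  2  3  1
So g(13) = 1.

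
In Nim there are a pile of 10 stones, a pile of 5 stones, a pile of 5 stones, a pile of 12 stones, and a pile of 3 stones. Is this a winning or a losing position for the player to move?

Winning position

Compute the nim-sum pairwise:
10 XOR 5 = 15
15 XOR 5 = 10
10 XOR 12 = 6
6 XOR 3 = 5
The nim-sum is 5 ≠ 0, so this is an N-position: the player to move can win.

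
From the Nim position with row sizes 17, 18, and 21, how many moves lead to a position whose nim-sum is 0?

In binary:
  10001  (17)
  10010  (18)
  10101  (21)
  -----
  10110  (22)
The overall nim-sum is X = 22. A row of size p has a winning move iff p XOR X < p (reduce it to p XOR X).
  17: 17 XOR 22 = 7 < 17 — winning move (to 7).
  18: 18 XOR 22 = 4 < 18 — winning move (to 4).
  21: 21 XOR 22 = 3 < 21 — winning move (to 3).
That gives 3 winning moves.

3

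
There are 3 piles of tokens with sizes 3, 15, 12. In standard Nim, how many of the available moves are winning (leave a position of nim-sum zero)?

0

Nim-sum: 3 ^ 15 ^ 12 = 0.
The nim-sum is already 0, so every move leaves a nonzero nim-sum — there are no winning moves.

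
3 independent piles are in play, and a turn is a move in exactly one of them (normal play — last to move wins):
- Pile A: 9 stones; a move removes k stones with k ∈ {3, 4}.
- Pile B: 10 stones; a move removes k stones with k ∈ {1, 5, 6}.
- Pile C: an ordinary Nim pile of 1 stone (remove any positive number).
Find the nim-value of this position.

Grundy values for pile A (subtraction set {3, 4}):
k:     0  1  2  3  4  5  6  7  8  9
g(k):  0  0  0  1  1  1  2  0  0  0
So g(9) = 0.
Grundy values for pile B (subtraction set {1, 5, 6}):
k:     0  1  2  3  4  5  6  7  8  9 10
g(k):  0  1  0  1  0  1  2  3  2  3  2
So g(10) = 2.
Pile C is a plain Nim pile of size 1, so its Grundy value is 1.
The value of a disjunctive sum is the nim-sum of the parts.
Combined value = 0 ⊕ 2 ⊕ 1 = 3.

3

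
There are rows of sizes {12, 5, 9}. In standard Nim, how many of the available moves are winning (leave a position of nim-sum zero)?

0

Compute the nim-sum pairwise:
12 ⊕ 5 = 9
9 ⊕ 9 = 0
The nim-sum is already 0, so every move leaves a nonzero nim-sum — there are no winning moves.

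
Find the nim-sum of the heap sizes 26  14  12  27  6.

Compute the nim-sum pairwise:
26 ⊕ 14 = 20
20 ⊕ 12 = 24
24 ⊕ 27 = 3
3 ⊕ 6 = 5

5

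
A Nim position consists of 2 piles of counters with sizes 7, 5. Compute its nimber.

2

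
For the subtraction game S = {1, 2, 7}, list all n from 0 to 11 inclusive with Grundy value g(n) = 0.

Compute g(0), g(1), … for moves {1, 2, 7}:
g(0) = mex{} = 0
g(1) = mex{0} = 1
g(2) = mex{0,1} = 2
g(3) = mex{1,2} = 0
g(4) = mex{0,2} = 1
g(5) = mex{0,1} = 2
g(6) = mex{1,2} = 0
g(7) = mex{0,2} = 1
g(8) = mex{0,1} = 2
g(9) = mex{1,2} = 0
g(10) = mex{0,2} = 1
g(11) = mex{0,1} = 2
The P-positions (g = 0) in 0..11 are 0, 3, 6, 9.

0, 3, 6, 9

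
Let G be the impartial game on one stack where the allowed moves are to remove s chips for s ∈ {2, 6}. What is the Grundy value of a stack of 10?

1

Compute g(0), g(1), … for moves {2, 6}:
g(0) = mex{} = 0
g(1) = mex{} = 0
g(2) = mex{0} = 1
g(3) = mex{0} = 1
g(4) = mex{1} = 0
g(5) = mex{1} = 0
g(6) = mex{0} = 1
g(7) = mex{0} = 1
g(8) = mex{1} = 0
g(9) = mex{1} = 0
g(10) = mex{0} = 1
So g(10) = 1.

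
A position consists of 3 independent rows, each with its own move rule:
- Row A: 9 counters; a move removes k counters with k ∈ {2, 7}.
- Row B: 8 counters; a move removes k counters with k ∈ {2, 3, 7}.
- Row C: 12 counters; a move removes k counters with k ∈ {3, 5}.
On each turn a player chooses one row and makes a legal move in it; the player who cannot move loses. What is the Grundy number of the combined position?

0

Build the Grundy sequence for row A with g(k) = mex{g(k−s) : s ∈ {2, 7}, s ≤ k}:
k:     0  1  2  3  4  5  6  7  8  9
g(k):  0  0  1  1  0  0  1  1  2  0
So g(9) = 0.
For row B, compute g(0), g(1), … with moves {2, 3, 7}:
g(0) = mex{} = 0
g(1) = mex{} = 0
g(2) = mex{0} = 1
g(3) = mex{0} = 1
g(4) = mex{0,1} = 2
g(5) = mex{1} = 0
g(6) = mex{1,2} = 0
g(7) = mex{0,2} = 1
g(8) = mex{0} = 1
So g(8) = 1.
For row C, compute g(0), g(1), … with moves {3, 5}:
k:     0  1  2  3  4  5  6  7  8  9 10 11 12
g(k):  0  0  0  1  1  1  2  2  0  0  0  1  1
So g(12) = 1.
The value of a disjunctive sum is the nim-sum of the parts.
Combined value = 0 ⊕ 1 ⊕ 1 = 0.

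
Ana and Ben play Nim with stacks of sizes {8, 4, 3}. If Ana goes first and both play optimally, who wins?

Ana wins

Write each in binary and XOR column by column:
  1000  (8)
  0100  (4)
  0011  (3)
  ----
  1111  (15)
The nim-sum is 15 ≠ 0, so this is an N-position: the player to move can win; Ana has a winning move.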